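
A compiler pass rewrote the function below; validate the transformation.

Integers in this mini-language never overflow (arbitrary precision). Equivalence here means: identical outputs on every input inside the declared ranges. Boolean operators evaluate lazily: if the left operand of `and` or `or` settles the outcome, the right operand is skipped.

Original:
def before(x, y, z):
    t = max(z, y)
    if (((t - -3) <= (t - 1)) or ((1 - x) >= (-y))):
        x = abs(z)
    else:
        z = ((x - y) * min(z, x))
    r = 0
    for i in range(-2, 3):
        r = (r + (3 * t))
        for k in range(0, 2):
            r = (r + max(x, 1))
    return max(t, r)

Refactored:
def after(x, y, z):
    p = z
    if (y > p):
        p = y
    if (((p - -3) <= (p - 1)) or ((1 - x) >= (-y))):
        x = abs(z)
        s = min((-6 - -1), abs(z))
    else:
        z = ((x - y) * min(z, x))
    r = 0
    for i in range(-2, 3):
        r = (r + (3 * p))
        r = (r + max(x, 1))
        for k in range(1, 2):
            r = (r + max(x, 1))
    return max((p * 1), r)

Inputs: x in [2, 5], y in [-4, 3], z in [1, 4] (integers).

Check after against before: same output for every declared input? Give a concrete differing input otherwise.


Side by side, the visible changes include: statement counts differ; and arithmetic usage differs; and constant usage differs; and local variable names differ; and loop structure differs; and branching structure differs; and comparison usage differs; and min/max/abs usage differs.
One worked example (x=5, y=-2, z=4) — before: t := 4 | (((t - -3) <= (t - 1)) or ((1 - x) >= (-y))): false | z := 28 | r := 0 | iter i=-2: | r := 12 | iter k=0: | r := 17 | iter k=1: | r := 22 | iter i=-1: | r := 34 | iter k=0: | r := 39 | iter k=1: | r := 44 | iter i=0: | r := 56 | iter k=0: | r := 61 | iter k=1: | r := 66 | iter i=1: | r := 78 | iter k=0: | r := 83 | iter k=1: | r := 88 | iter i=2: | r := 100 | iter k=0: | r := 105 | iter k=1: | r := 110 | result 110; after: p := 4 | (y > p): false | (((p - -3) <= (p - 1)) or ((1 - x) >= (-y))): false | z := 28 | r := 0 | iter i=-2: | r := 12 | r := 17 | iter k=1: | r := 22 | iter i=-1: | r := 34 | r := 39 | iter k=1: | r := 44 | iter i=0: | r := 56 | r := 61 | iter k=1: | r := 66 | iter i=1: | r := 78 | r := 83 | iter k=1: | r := 88 | iter i=2: | r := 100 | r := 105 | iter k=1: | r := 110 | result 110; agreement on 110.
Across all 128 domain points the two functions coincide.
verdict: equivalent


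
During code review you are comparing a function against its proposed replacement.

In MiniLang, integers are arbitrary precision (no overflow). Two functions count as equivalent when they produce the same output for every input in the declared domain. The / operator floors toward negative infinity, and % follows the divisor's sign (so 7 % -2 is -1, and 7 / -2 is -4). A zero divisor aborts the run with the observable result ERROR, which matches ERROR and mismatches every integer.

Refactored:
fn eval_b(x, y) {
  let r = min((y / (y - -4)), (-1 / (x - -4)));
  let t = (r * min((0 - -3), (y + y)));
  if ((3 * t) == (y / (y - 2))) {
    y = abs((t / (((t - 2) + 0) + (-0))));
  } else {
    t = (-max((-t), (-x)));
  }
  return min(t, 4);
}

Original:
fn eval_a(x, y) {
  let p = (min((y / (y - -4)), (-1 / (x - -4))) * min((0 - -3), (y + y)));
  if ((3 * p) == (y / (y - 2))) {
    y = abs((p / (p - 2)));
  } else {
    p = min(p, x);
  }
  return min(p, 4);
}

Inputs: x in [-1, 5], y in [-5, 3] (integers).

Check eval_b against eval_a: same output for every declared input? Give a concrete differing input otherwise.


Reading the diff, among the changes: statement counts differ, plus arithmetic usage differs, plus local variable names differ, plus min/max/abs usage differs, plus constant usage differs.
As a probe, take x=5, y=-3: eval_a runs p=18, then ((3 * p) == (y / (y - 2))) is false, then p=5, then returns 4; eval_b runs r=-3, then t=18, then ((3 * t) == (y / (y - 2))) is false, then t=5, then returns 4; both end at 4.
Every one of the 63 inputs gives matching results.
verdict: equivalent


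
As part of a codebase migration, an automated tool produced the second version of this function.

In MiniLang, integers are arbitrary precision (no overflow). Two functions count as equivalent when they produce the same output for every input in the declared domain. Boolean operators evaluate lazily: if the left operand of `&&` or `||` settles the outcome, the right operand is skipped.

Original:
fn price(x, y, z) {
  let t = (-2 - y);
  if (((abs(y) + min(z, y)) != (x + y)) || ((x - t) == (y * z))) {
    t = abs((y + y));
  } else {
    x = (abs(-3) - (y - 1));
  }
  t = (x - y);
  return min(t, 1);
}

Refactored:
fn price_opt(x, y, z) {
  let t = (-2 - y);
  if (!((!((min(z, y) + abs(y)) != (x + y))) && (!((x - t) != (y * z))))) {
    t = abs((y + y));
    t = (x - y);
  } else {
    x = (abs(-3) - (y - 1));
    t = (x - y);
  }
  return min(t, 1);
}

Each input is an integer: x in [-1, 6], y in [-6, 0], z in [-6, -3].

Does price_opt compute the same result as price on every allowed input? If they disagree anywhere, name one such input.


x=-1, y=-1, z=-3 yields 1 from price but 0 from price_opt.
verdict: not equivalent; witness: x=-1, y=-1, z=-3


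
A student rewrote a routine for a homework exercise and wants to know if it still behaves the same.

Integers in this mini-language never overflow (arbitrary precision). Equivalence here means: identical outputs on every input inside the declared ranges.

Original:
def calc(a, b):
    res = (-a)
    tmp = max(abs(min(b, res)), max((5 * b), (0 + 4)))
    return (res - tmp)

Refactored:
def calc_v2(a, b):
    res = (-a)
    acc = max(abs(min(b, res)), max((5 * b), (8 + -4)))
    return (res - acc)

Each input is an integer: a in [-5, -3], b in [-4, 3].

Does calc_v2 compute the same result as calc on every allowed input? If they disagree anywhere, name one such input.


Differences: local variable names differ; constant usage differs — yet all 24 inputs agree.
verdict: equivalent


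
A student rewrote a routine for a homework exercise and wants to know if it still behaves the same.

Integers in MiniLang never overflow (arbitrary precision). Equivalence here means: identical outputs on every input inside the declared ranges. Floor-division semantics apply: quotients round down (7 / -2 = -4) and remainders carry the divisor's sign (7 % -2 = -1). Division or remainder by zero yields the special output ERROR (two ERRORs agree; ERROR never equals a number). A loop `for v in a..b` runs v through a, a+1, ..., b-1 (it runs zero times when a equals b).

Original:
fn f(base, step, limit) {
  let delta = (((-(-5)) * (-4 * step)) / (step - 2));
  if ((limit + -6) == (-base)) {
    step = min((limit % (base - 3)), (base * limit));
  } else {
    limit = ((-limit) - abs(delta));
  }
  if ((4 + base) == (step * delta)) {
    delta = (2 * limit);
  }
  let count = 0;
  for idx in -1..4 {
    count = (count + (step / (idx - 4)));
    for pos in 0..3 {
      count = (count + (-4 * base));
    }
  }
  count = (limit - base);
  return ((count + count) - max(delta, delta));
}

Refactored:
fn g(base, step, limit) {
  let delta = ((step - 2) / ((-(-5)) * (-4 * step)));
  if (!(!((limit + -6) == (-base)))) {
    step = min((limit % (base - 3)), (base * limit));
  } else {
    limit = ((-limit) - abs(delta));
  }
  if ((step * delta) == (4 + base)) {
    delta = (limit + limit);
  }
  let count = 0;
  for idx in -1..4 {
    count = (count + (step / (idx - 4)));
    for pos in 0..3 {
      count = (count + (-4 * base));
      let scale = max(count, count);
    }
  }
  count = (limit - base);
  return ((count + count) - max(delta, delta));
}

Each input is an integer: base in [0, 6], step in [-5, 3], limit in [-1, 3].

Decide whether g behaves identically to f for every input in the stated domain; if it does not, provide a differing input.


Evaluate both at base=0, step=-5, limit=-1.
f: delta becomes -15; next ((limit + -6) == (-base)) evaluates to false; next limit becomes -14; next ((4 + base) == (step * delta)) evaluates to false; next count becomes 0; next at idx=-1:; next count becomes 1; next at pos=0:; next count becomes 1; next at pos=1:; next count becomes 1; next at pos=2:; next count becomes 1; next at idx=0:; next count becomes 2; next at pos=0:; next count becomes 2; next at pos=1:; next count becomes 2; next at pos=2:; next count becomes 2; next at idx=1:; next count becomes 3; next at pos=0:; next count becomes 3; next at pos=1:; next count becomes 3; next at pos=2:; next count becomes 3; next at idx=2:; next count becomes 5; next at pos=0:; next count becomes 5; next at pos=1:; next count becomes 5; next at pos=2:; next count becomes 5; next at idx=3:; next count becomes 10; next at pos=0:; next count becomes 10; next at pos=1:; next count becomes 10; next at pos=2:; next count becomes 10; next count becomes -14; next final value -13
g: delta becomes -1; next (!(!((limit + -6) == (-base)))) evaluates to false; next limit becomes 0; next ((step * delta) == (4 + base)) evaluates to false; next count becomes 0; next at idx=-1:; next count becomes 1; next at pos=0:; next count becomes 1; next scale becomes 1; next at pos=1:; next count becomes 1; next scale becomes 1; next at pos=2:; next count becomes 1; next scale becomes 1; next at idx=0:; next count becomes 2; next at pos=0:; next count becomes 2; next scale becomes 2; next at pos=1:; next count becomes 2; next scale becomes 2; next at pos=2:; next count becomes 2; next scale becomes 2; next at idx=1:; next count becomes 3; next at pos=0:; next count becomes 3; next scale becomes 3; next at pos=1:; next count becomes 3; next scale becomes 3; next at pos=2:; next count becomes 3; next scale becomes 3; next at idx=2:; next count becomes 5; next at pos=0:; next count becomes 5; next scale becomes 5; next at pos=1:; next count becomes 5; next scale becomes 5; next at pos=2:; next count becomes 5; next scale becomes 5; next at idx=3:; next count becomes 10; next at pos=0:; next count becomes 10; next scale becomes 10; next at pos=1:; next count becomes 10; next scale becomes 10; next at pos=2:; next count becomes 10; next scale becomes 10; next count becomes 0; next final value 1
-13 against 1: the behavior changed.
verdict: not equivalent; witness: base=0, step=-5, limit=-1


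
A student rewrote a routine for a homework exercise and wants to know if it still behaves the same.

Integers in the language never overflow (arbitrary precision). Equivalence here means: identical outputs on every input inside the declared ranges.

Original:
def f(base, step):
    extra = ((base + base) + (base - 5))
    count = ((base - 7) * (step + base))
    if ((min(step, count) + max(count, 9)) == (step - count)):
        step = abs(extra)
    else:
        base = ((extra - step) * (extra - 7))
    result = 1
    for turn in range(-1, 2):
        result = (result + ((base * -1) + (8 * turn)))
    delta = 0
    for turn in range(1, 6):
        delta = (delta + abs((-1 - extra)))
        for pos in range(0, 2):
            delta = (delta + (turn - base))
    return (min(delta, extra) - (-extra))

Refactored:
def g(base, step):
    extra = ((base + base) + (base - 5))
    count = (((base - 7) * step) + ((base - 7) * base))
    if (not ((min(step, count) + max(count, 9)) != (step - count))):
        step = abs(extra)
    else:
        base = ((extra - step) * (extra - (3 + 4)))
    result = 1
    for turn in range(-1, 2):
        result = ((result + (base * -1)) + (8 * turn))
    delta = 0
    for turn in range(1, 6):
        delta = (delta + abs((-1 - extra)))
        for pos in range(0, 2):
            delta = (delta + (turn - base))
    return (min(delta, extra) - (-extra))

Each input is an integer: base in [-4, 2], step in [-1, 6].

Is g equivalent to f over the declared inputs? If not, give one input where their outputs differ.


The two versions differ — the changes include constant usage differs, and boolean connective usage differs, and arithmetic usage differs, and comparison usage differs.
Tracing base=1, step=2: f: extra = -2; count = -18; ((min(step, count) + max(count, 9)) == (step - count)) -> false; base = 36; result = 1; [turn=-1]; result = -43; [turn=0]; result = -79; [turn=1]; result = -107; delta = 0; [turn=1]; delta = 1; [pos=0]; delta = -34; [pos=1]; delta = -69; [turn=2]; delta = -68; [pos=0]; delta = -102; [pos=1]; delta = -136; [turn=3]; delta = -135; [pos=0]; delta = -168; [pos=1]; delta = -201; [turn=4]; delta = -200; [pos=0]; delta = -232; [pos=1]; delta = -264; [turn=5]; delta = -263; [pos=0]; delta = -294; [pos=1]; delta = -325; return -327 | g: extra = -2; count = -18; (not ((min(step, count) + max(count, 9)) != (step - count))) -> false; base = 36; result = 1; [turn=-1]; result = -43; [turn=0]; result = -79; [turn=1]; result = -107; delta = 0; [turn=1]; delta = 1; [pos=0]; delta = -34; [pos=1]; delta = -69; [turn=2]; delta = -68; [pos=0]; delta = -102; [pos=1]; delta = -136; [turn=3]; delta = -135; [pos=0]; delta = -168; [pos=1]; delta = -201; [turn=4]; delta = -200; [pos=0]; delta = -232; [pos=1]; delta = -264; [turn=5]; delta = -263; [pos=0]; delta = -294; [pos=1]; delta = -325; return -327 — matching result -327.
Every one of the 56 inputs gives matching results.
verdict: equivalent


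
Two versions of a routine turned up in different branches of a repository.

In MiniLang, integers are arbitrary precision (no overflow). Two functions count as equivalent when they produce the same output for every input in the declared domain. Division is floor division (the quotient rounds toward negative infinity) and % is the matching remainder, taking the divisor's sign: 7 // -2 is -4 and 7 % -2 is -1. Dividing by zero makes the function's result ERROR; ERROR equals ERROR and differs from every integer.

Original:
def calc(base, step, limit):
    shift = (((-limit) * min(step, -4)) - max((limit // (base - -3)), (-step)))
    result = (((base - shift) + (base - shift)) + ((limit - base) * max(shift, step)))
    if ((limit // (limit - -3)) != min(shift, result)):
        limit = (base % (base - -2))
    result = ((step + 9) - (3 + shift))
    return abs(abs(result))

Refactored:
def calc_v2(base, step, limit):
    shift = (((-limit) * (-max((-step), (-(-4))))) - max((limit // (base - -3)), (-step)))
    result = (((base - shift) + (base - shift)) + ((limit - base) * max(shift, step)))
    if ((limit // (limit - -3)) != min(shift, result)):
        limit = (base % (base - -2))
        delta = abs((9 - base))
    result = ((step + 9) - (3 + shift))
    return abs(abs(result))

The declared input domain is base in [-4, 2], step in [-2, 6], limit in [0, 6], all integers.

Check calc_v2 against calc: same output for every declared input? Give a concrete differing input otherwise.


Beyond behavior-preserving changes, the revision adds an assignment to `delta` whose value nothing reads.
Tracing base=1, step=1, limit=0: calc: shift := 0 | result := 1 | ((limit // (limit - -3)) != min(shift, result)): false | result := 7 | result 7 | calc_v2: shift := 0 | result := 1 | ((limit // (limit - -3)) != min(shift, result)): false | result := 7 | result 7 — matching result 7.
Sweeping the whole domain (441 inputs) finds no disagreement.
verdict: equivalent


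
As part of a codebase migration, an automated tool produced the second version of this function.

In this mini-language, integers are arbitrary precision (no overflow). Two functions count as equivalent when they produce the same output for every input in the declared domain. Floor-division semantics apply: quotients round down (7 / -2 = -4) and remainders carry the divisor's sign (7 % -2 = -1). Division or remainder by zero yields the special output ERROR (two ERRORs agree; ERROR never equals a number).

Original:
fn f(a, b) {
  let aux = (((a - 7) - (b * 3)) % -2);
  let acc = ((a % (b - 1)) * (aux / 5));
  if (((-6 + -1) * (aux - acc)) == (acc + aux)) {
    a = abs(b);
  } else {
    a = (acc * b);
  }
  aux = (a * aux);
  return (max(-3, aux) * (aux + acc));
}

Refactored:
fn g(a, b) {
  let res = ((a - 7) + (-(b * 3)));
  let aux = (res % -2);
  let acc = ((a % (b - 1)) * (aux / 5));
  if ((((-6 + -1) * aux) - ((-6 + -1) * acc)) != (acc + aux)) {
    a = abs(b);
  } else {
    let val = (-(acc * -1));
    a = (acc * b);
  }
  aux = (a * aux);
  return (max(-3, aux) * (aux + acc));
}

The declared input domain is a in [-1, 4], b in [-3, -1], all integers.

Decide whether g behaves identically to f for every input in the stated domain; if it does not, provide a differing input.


Input a=-1, b=-3: 12 from f versus 6 from g.
verdict: not equivalent; witness: a=-1, b=-3


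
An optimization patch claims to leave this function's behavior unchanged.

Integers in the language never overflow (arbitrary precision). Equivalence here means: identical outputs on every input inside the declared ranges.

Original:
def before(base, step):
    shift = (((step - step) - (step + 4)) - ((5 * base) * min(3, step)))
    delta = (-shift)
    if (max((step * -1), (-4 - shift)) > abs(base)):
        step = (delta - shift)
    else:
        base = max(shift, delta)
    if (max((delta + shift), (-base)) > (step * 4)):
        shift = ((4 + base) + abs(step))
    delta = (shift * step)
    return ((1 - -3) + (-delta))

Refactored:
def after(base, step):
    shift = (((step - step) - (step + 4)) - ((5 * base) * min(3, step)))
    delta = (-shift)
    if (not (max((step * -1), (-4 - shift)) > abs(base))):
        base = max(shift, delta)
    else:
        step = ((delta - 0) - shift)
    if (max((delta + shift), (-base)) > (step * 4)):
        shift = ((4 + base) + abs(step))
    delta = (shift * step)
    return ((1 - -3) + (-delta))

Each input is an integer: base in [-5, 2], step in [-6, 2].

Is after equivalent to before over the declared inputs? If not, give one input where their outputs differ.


Changes here: boolean connective usage differs; also arithmetic usage differs; also constant usage differs; the full 72-point sweep finds no disagreement.
verdict: equivalent


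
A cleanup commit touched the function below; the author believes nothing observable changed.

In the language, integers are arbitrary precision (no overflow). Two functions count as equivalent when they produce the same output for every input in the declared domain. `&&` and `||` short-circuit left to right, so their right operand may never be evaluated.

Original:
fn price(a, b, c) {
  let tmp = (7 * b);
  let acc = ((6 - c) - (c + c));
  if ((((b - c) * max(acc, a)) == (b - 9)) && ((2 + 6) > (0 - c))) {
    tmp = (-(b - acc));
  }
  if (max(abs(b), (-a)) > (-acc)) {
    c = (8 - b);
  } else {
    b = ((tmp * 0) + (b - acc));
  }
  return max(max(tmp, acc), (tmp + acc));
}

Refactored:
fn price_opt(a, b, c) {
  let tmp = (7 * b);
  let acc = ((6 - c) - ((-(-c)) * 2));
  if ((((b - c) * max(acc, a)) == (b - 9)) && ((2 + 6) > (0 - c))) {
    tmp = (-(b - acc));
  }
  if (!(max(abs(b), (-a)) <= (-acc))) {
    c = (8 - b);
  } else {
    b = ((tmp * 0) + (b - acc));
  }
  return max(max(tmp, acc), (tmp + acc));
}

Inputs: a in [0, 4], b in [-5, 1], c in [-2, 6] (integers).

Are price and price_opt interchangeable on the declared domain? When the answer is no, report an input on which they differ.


Equivalent — the differences include constant usage differs; also comparison usage differs; also arithmetic usage differs; also boolean connective usage differs, yet no declared input distinguishes the two.
One worked example (a=0, b=-2, c=-1) — price: tmp=-14, then acc=9, then ((((b - c) * max(acc, a)) == (b - 9)) && ((2 + 6) > (0 - c))) is false, then (max(abs(b), (-a)) > (-acc)) is true, then c=10, then returns 9; price_opt: tmp=-14, then acc=9, then ((((b - c) * max(acc, a)) == (b - 9)) && ((2 + 6) > (0 - c))) is false, then (!(max(abs(b), (-a)) <= (-acc))) is true, then c=10, then returns 9; agreement on 9.
Across all 315 domain points the two functions coincide.
verdict: equivalent


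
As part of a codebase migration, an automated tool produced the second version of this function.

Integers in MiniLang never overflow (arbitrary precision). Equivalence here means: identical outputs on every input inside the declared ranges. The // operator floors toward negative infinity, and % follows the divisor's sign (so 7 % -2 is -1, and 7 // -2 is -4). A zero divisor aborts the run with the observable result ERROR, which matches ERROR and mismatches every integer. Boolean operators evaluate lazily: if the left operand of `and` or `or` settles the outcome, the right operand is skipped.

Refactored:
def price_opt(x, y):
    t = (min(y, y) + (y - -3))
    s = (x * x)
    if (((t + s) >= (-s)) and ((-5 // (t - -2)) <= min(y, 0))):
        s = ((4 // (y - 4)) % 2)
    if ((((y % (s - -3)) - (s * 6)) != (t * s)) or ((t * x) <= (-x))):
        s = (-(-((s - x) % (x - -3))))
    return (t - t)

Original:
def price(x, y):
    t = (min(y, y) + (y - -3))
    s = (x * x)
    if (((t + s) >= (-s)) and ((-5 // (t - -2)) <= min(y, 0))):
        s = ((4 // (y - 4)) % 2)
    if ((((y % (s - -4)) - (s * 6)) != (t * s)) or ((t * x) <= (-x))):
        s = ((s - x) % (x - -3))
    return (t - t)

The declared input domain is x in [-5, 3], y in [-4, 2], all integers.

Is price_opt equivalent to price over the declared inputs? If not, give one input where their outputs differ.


x=-3, y=-4 yields 0 from price but ERROR from price_opt.
verdict: not equivalent; witness: x=-3, y=-4


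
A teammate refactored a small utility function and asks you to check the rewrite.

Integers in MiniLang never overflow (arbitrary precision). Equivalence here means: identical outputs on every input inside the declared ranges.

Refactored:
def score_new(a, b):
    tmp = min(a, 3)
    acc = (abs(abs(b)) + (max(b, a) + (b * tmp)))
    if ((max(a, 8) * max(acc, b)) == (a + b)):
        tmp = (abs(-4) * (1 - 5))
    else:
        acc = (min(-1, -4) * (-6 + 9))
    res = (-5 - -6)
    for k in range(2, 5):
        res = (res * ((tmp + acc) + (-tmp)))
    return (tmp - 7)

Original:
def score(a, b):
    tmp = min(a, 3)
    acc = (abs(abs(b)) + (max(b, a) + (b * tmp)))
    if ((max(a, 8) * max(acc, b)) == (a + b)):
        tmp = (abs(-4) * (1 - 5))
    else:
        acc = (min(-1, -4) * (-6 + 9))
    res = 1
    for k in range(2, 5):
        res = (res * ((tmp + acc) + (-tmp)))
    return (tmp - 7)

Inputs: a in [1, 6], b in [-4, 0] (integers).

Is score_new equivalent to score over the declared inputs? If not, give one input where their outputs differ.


Comparing the listings, the differences include: constant usage differs; also arithmetic usage differs.
As a probe, take a=3, b=-3: score runs tmp becomes 3; next acc becomes -3; next ((max(a, 8) * max(acc, b)) == (a + b)) evaluates to false; next acc becomes -12; next res becomes 1; next at k=2:; next res becomes -12; next at k=3:; next res becomes 144; next at k=4:; next res becomes -1728; next final value -4; score_new runs tmp becomes 3; next acc becomes -3; next ((max(a, 8) * max(acc, b)) == (a + b)) evaluates to false; next acc becomes -12; next res becomes 1; next at k=2:; next res becomes -12; next at k=3:; next res becomes 144; next at k=4:; next res becomes -1728; next final value -4; both end at -4.
Across all 30 domain points the two functions coincide.
verdict: equivalent


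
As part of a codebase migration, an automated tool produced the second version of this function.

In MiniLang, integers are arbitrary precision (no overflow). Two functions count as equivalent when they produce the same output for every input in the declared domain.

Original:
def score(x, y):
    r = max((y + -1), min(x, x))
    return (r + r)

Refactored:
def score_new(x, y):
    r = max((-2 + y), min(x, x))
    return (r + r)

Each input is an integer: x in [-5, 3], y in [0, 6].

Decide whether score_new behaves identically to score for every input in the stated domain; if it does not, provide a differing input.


At x=-5, y=0: score gives -2, score_new gives -4.
verdict: not equivalent; witness: x=-5, y=0


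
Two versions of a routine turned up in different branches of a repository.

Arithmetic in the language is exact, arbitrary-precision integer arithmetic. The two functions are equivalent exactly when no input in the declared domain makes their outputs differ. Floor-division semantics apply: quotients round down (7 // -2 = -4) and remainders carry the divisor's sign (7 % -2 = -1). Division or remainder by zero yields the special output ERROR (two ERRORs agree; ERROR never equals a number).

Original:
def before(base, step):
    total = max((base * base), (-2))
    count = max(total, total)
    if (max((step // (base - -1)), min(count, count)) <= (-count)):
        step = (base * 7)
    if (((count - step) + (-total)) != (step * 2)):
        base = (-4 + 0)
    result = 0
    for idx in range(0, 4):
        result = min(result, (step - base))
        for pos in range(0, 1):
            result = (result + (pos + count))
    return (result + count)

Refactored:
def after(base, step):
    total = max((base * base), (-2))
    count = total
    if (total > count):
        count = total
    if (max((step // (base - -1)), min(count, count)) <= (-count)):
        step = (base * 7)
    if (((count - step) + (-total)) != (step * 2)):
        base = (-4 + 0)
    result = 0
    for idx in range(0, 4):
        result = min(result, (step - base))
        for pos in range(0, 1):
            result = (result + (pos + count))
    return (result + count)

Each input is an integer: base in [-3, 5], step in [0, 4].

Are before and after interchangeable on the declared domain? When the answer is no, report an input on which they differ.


Reading the diff, among the changes: statement counts differ; branching structure differs; min/max/abs usage differs; comparison usage differs.
As a probe, take base=5, step=2: before runs total=25, then count=25, then (max((step // (base - -1)), min(count, count)) <= (-count)) is false, then (((count - step) + (-total)) != (step * 2)) is true, then base=-4, then result=0, then (idx=0), then result=0, then (pos=0), then result=25, then (idx=1), then result=6, then (pos=0), then result=31, then (idx=2), then result=6, then (pos=0), then result=31, then (idx=3), then result=6, then (pos=0), then result=31, then returns 56; after runs total=25, then count=25, then (total > count) is false, then (max((step // (base - -1)), min(count, count)) <= (-count)) is false, then (((count - step) + (-total)) != (step * 2)) is true, then base=-4, then result=0, then (idx=0), then result=0, then (pos=0), then result=25, then (idx=1), then result=6, then (pos=0), then result=31, then (idx=2), then result=6, then (pos=0), then result=31, then (idx=3), then result=6, then (pos=0), then result=31, then returns 56; both end at 56.
An exhaustive pass over the 45 declared inputs shows identical outputs.
verdict: equivalent


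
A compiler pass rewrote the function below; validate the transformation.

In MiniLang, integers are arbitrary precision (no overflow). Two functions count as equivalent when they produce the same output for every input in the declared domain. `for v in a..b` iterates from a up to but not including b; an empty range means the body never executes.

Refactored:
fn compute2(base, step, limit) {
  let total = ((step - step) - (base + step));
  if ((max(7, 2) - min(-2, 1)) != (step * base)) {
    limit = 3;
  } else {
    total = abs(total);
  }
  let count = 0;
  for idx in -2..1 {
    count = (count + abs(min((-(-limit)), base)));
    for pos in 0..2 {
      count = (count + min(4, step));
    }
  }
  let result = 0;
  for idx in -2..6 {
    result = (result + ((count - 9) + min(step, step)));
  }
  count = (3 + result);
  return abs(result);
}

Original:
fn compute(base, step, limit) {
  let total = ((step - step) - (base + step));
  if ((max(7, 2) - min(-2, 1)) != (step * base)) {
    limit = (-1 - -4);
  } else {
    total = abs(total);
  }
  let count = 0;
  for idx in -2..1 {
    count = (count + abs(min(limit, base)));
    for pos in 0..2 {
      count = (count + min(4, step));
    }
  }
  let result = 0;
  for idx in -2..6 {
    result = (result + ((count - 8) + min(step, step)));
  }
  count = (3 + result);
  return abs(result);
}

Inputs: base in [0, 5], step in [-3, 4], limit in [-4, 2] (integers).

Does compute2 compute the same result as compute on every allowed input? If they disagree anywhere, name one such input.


Run the pair on base=0, step=-3, limit=-4.
compute: total=3, then ((max(7, 2) - min(-2, 1)) != (step * base)) is true, then limit=3, then count=0, then (idx=-2), then count=0, then (pos=0), then count=-3, then (pos=1), then count=-6, then (idx=-1), then count=-6, then (pos=0), then count=-9, then (pos=1), then count=-12, then (idx=0), then count=-12, then (pos=0), then count=-15, then (pos=1), then count=-18, then result=0, then (idx=-2), then result=-29, then (idx=-1), then result=-58, then (idx=0), then result=-87, then (idx=1), then result=-116, then (idx=2), then result=-145, then (idx=3), then result=-174, then (idx=4), then result=-203, then (idx=5), then result=-232, then count=-229, then returns 232
compute2: total=3, then ((max(7, 2) - min(-2, 1)) != (step * base)) is true, then limit=3, then count=0, then (idx=-2), then count=0, then (pos=0), then count=-3, then (pos=1), then count=-6, then (idx=-1), then count=-6, then (pos=0), then count=-9, then (pos=1), then count=-12, then (idx=0), then count=-12, then (pos=0), then count=-15, then (pos=1), then count=-18, then result=0, then (idx=-2), then result=-30, then (idx=-1), then result=-60, then (idx=0), then result=-90, then (idx=1), then result=-120, then (idx=2), then result=-150, then (idx=3), then result=-180, then (idx=4), then result=-210, then (idx=5), then result=-240, then count=-237, then returns 240
232 against 240: the behavior changed.
verdict: not equivalent; witness: base=0, step=-3, limit=-4


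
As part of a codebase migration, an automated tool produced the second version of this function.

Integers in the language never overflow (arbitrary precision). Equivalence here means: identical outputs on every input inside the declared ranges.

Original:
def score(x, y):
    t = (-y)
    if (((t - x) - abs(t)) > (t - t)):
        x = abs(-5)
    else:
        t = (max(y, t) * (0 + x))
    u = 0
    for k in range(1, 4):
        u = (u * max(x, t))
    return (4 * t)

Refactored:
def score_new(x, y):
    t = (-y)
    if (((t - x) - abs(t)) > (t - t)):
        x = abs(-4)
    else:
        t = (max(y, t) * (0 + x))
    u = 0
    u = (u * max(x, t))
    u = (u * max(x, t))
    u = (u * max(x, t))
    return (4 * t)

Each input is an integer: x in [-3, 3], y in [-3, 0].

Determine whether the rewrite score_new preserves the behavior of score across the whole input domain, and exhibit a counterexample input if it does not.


Equivalent. The edit looks behavioral (`-5` became `-4`), but over these ranges it never changes the outcome.
Sweeping the whole domain (28 inputs) finds no disagreement.
As a probe, take x=0, y=-3: score runs t := 3 | (((t - x) - abs(t)) > (t - t)): false | t := 0 | u := 0 | iter k=1: | u := 0 | iter k=2: | u := 0 | iter k=3: | u := 0 | result 0; score_new runs t := 3 | (((t - x) - abs(t)) > (t - t)): false | t := 0 | u := 0 | u := 0 | u := 0 | u := 0 | result 0; both end at 0.
verdict: equivalent


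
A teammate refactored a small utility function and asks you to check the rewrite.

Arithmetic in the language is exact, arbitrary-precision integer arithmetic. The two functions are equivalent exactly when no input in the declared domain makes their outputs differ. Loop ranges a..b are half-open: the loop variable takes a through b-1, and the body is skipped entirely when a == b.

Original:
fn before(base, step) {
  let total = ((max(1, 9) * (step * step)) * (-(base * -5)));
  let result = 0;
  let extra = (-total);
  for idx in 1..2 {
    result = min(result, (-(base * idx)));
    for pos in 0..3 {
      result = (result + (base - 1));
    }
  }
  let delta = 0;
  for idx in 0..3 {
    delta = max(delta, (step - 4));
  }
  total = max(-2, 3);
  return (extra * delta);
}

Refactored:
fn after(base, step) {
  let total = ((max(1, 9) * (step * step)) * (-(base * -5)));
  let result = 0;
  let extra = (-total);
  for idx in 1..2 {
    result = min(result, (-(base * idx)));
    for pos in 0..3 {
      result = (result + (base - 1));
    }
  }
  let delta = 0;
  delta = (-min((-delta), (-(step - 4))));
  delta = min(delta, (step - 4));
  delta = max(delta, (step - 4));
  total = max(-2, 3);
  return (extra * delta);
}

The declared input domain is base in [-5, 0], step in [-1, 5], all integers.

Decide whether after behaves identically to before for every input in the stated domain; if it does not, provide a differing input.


The rewrite breaks on base=-5, step=-1, where the results are 0 and -1125.
before: total = -225; result = 0; extra = 225; [idx=1]; result = 0; [pos=0]; result = -6; [pos=1]; result = -12; [pos=2]; result = -18; delta = 0; [idx=0]; delta = 0; [idx=1]; delta = 0; [idx=2]; delta = 0; total = 3; return 0
after: total = -225; result = 0; extra = 225; [idx=1]; result = 0; [pos=0]; result = -6; [pos=1]; result = -12; [pos=2]; result = -18; delta = 0; delta = 0; delta = -5; delta = -5; total = 3; return -1125
verdict: not equivalent; witness: base=-5, step=-1


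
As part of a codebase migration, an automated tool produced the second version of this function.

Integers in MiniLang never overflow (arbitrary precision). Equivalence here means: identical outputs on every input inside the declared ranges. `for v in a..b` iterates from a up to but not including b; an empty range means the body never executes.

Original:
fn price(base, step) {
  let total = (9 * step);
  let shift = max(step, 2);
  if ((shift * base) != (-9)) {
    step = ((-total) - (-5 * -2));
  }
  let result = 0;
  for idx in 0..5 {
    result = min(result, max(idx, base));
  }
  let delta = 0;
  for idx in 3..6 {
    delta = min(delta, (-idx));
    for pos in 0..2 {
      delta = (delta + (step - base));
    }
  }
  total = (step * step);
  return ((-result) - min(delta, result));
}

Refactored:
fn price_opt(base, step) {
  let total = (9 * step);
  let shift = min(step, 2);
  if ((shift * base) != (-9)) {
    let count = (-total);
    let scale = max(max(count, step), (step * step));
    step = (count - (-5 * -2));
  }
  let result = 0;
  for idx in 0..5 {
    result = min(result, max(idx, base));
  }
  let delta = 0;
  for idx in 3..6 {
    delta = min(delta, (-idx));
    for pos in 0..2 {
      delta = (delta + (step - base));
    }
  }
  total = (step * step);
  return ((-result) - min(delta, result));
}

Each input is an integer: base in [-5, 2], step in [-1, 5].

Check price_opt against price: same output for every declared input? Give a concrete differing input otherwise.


These are not equivalent — on base=-3, step=3 the outputs split (0 vs 207).
price: total=27, then shift=3, then ((shift * base) != (-9)) is false, then result=0, then (idx=0), then result=0, then (idx=1), then result=0, then (idx=2), then result=0, then (idx=3), then result=0, then (idx=4), then result=0, then delta=0, then (idx=3), then delta=-3, then (pos=0), then delta=3, then (pos=1), then delta=9, then (idx=4), then delta=-4, then (pos=0), then delta=2, then (pos=1), then delta=8, then (idx=5), then delta=-5, then (pos=0), then delta=1, then (pos=1), then delta=7, then total=9, then returns 0
price_opt: total=27, then shift=2, then ((shift * base) != (-9)) is true, then count=-27, then scale=9, then step=-37, then result=0, then (idx=0), then result=0, then (idx=1), then result=0, then (idx=2), then result=0, then (idx=3), then result=0, then (idx=4), then result=0, then delta=0, then (idx=3), then delta=-3, then (pos=0), then delta=-37, then (pos=1), then delta=-71, then (idx=4), then delta=-71, then (pos=0), then delta=-105, then (pos=1), then delta=-139, then (idx=5), then delta=-139, then (pos=0), then delta=-173, then (pos=1), then delta=-207, then total=1369, then returns 207
verdict: not equivalent; witness: base=-3, step=3


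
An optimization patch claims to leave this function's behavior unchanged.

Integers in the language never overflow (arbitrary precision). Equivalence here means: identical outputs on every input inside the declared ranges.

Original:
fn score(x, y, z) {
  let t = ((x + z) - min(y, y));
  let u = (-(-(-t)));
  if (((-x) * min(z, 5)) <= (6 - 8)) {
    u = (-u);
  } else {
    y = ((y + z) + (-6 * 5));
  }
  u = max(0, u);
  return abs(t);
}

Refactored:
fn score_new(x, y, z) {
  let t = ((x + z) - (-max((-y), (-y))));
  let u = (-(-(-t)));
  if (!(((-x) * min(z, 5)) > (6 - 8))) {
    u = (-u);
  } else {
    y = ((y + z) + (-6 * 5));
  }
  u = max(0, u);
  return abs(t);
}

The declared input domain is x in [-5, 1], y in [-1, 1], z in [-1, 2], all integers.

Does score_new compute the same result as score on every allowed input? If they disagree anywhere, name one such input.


Changes here: boolean connective usage differs; and comparison usage differs; and min/max/abs usage differs; the full 84-point sweep finds no disagreement.
verdict: equivalent


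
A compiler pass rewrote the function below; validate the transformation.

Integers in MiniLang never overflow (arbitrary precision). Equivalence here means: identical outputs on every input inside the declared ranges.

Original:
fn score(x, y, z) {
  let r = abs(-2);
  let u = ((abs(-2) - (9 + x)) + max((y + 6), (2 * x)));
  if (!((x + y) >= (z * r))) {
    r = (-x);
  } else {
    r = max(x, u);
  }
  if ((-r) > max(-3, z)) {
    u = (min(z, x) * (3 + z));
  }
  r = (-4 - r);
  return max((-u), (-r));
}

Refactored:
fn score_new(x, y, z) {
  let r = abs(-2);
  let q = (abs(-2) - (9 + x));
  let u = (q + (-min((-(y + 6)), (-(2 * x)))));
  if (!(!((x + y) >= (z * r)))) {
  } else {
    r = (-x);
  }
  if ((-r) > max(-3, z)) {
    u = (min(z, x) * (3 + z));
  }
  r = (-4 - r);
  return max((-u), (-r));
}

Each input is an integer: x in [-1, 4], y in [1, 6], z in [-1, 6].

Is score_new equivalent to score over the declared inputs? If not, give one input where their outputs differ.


The rewrite breaks on x=-1, y=1, z=-1, where the results are 5 and 6.
score: r := 2 | u := 1 | (!((x + y) >= (z * r))): false | r := 1 | ((-r) > max(-3, z)): false | r := -5 | result 5
score_new: r := 2 | q := -6 | u := 1 | (!(!((x + y) >= (z * r)))): true | ((-r) > max(-3, z)): false | r := -6 | result 6
verdict: not equivalent; witness: x=-1, y=1, z=-1


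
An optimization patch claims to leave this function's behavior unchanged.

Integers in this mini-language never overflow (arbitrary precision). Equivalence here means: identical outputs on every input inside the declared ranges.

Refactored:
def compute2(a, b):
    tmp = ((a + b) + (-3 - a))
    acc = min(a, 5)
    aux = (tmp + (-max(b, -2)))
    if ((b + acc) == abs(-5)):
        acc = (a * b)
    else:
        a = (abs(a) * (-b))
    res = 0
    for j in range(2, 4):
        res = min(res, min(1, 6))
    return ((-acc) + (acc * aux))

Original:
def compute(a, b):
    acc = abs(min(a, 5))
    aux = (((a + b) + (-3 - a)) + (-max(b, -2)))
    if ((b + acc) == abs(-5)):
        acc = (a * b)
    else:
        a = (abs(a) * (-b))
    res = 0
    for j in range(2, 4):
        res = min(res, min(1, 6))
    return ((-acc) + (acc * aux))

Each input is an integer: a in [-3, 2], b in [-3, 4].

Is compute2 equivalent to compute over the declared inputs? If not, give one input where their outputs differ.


Not equivalent: a=-3, b=-3 separates them (-15 vs 15).
compute: acc = 3; aux = -4; ((b + acc) == abs(-5)) -> false; a = 9; res = 0; [j=2]; res = 0; [j=3]; res = 0; return -15
compute2: tmp = -6; acc = -3; aux = -4; ((b + acc) == abs(-5)) -> false; a = 9; res = 0; [j=2]; res = 0; [j=3]; res = 0; return 15
verdict: not equivalent; witness: a=-3, b=-3


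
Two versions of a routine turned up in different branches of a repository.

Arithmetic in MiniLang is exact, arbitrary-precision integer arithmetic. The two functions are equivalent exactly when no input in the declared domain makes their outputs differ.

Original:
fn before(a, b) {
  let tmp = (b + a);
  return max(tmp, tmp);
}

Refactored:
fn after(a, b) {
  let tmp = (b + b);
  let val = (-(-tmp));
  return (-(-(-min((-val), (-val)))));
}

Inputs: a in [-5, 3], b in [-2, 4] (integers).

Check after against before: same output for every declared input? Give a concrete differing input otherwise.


Evaluate both at a=-5, b=-2.
before: tmp = -7; return -7
after: tmp = -4; val = -4; return -4
-7 vs -4 — the two versions disagree here.
verdict: not equivalent; witness: a=-5, b=-2
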